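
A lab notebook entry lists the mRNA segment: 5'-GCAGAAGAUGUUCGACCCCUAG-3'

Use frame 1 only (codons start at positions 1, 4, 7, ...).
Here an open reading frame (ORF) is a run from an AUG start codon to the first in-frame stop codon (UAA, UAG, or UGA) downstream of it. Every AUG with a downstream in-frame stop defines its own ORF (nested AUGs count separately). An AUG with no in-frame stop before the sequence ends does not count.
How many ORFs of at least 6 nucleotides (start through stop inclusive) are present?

Frame 1: GCA GAA GAU GUU CGA CCC CUA — no AUG→stop ORF.
No ORF reaches 6 nucleotides. Count = 0.

0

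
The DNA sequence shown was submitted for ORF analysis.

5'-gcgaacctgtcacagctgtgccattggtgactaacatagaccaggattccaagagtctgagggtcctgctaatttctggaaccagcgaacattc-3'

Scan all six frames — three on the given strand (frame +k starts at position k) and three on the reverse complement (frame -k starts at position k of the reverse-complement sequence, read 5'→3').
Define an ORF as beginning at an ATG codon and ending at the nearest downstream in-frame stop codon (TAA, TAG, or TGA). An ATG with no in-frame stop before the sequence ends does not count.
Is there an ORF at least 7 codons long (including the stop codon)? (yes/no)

Reverse complement (5'→3'): GAATGTTCGCTGGTTCCAGAAATTAGCAGGACCCTCAGACTCTTGGAATCCTGGTCTATGTTAGTCACCAATGGCACAGCTGTGACAGGTTCGC
Frame +1: GCG AAC CTG TCA CAG CTG TGC CAT TGG TGA CTA ACA TAG ACC AGG ATT CCA AGA GTC TGA GGG TCC TGC TAA TTT CTG GAA CCA GCG AAC ATT — no ATG→stop ORF.
Frame +2: CGA ACC TGT CAC AGC TGT GCC ATT GGT GAC TAA CAT AGA CCA GGA TTC CAA GAG TCT GAG GGT CCT GCT AAT TTC TGG AAC CAG CGA ACA TTC — no ATG→stop ORF.
Frame +3: GAA CCT GTC ACA GCT GTG CCA TTG GTG ACT AAC ATA GAC CAG GAT TCC AAG AGT CTG AGG GTC CTG CTA ATT TCT GGA ACC AGC GAA CAT — no ATG→stop ORF.
Frame -1: GAA TGT TCG CTG GTT CCA GAA ATT AGC AGG ACC CTC AGA CTC TTG GAA TCC TGG TCT ATG TTA GTC ACC AAT GGC ACA GCT GTG ACA GGT TCG — no ATG→stop ORF.
Frame -2: AAT GTT CGC TGG TTC CAG AAA TTA GCA GGA CCC TCA GAC TCT TGG AAT CCT GGT CTA TGT TAG TCA CCA ATG GCA CAG CTG TGA CAG GTT CGC — ATG at 71, stop TGA at 83 → 15 nt.
Frame -3: ATG TTC GCT GGT TCC AGA AAT TAG CAG GAC CCT CAG ACT CTT GGA ATC CTG GTC TAT GTT AGT CAC CAA TGG CAC AGC TGT GAC AGG TTC — ATG at 3, stop TAG at 24 → 24 nt.
Frame -3 has an ORF of 8 codons (positions 3–26) ≥ 7, so yes.

yes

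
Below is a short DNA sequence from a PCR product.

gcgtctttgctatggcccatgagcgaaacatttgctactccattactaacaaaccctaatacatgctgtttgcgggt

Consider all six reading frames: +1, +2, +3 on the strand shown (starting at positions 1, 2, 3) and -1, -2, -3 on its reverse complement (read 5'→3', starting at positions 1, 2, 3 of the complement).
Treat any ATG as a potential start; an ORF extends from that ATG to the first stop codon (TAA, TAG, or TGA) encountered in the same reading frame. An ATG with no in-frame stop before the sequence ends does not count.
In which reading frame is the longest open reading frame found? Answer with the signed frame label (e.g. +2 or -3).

Reverse complement (5'→3'): ACCCGCAAACAGCATGTATTAGGGTTTGTTAGTAATGGAGTAGCAAATGTTTCGCTCATGGGCCATAGCAAAGACGC
Frame +1: GCG TCT TTG CTA TGG CCC ATG AGC GAA ACA TTT GCT ACT CCA TTA CTA ACA AAC CCT AAT ACA TGC TGT TTG CGG — no ATG→stop ORF.
Frame +2: CGT CTT TGC TAT GGC CCA TGA GCG AAA CAT TTG CTA CTC CAT TAC TAA CAA ACC CTA ATA CAT GCT GTT TGC GGG — no ATG→stop ORF.
Frame +3: GTC TTT GCT ATG GCC CAT GAG CGA AAC ATT TGC TAC TCC ATT ACT AAC AAA CCC TAA TAC ATG CTG TTT GCG GGT — ATG at 12, stop TAA at 57 → 48 nt.
Frame -1: ACC CGC AAA CAG CAT GTA TTA GGG TTT GTT AGT AAT GGA GTA GCA AAT GTT TCG CTC ATG GGC CAT AGC AAA GAC — no ATG→stop ORF.
Frame -2: CCC GCA AAC AGC ATG TAT TAG GGT TTG TTA GTA ATG GAG TAG CAA ATG TTT CGC TCA TGG GCC ATA GCA AAG ACG — ATG at 14, stop TAG at 20 → 9 nt; ATG at 35, stop TAG at 41 → 9 nt.
Frame -3: CCG CAA ACA GCA TGT ATT AGG GTT TGT TAG TAA TGG AGT AGC AAA TGT TTC GCT CAT GGG CCA TAG CAA AGA CGC — no ATG→stop ORF.
Longest ORF is 48 nt in frame +3 (positions 12–59).

+3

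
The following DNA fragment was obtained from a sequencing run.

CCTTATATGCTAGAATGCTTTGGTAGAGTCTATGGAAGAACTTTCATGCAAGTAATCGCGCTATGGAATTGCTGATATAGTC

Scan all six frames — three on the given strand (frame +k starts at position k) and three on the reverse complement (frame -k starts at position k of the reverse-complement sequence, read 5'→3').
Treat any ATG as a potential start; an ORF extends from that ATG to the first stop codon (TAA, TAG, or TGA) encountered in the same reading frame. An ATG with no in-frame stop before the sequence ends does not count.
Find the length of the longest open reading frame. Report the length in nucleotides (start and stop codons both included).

69

Reverse complement (5'→3'): GACTATATCAGCAATTCCATAGCGCGATTACTTGCATGAAAGTTCTTCCATAGACTCTACCAAAGCATTCTAGCATATAAGG
Frame +1: CCT TAT ATG CTA GAA TGC TTT GGT AGA GTC TAT GGA AGA ACT TTC ATG CAA GTA ATC GCG CTA TGG AAT TGC TGA TAT AGT — ATG at 7, stop TGA at 73 → 69 nt; ATG at 46, stop TGA at 73 → 30 nt.
Frame +2: CTT ATA TGC TAG AAT GCT TTG GTA GAG TCT ATG GAA GAA CTT TCA TGC AAG TAA TCG CGC TAT GGA ATT GCT GAT ATA GTC — ATG at 32, stop TAA at 53 → 24 nt.
Frame +3: TTA TAT GCT AGA ATG CTT TGG TAG AGT CTA TGG AAG AAC TTT CAT GCA AGT AAT CGC GCT ATG GAA TTG CTG ATA TAG — ATG at 15, stop TAG at 24 → 12 nt; ATG at 63, stop TAG at 78 → 18 nt.
Frame -1: GAC TAT ATC AGC AAT TCC ATA GCG CGA TTA CTT GCA TGA AAG TTC TTC CAT AGA CTC TAC CAA AGC ATT CTA GCA TAT AAG — no ATG→stop ORF.
Frame -2: ACT ATA TCA GCA ATT CCA TAG CGC GAT TAC TTG CAT GAA AGT TCT TCC ATA GAC TCT ACC AAA GCA TTC TAG CAT ATA AGG — no ATG→stop ORF.
Frame -3: CTA TAT CAG CAA TTC CAT AGC GCG ATT ACT TGC ATG AAA GTT CTT CCA TAG ACT CTA CCA AAG CAT TCT AGC ATA TAA — ATG at 36, stop TAG at 51 → 18 nt.
Longest: frame +1, positions 7–75, 69 nt = 23 codons = 22 aa. → 69 nucleotides.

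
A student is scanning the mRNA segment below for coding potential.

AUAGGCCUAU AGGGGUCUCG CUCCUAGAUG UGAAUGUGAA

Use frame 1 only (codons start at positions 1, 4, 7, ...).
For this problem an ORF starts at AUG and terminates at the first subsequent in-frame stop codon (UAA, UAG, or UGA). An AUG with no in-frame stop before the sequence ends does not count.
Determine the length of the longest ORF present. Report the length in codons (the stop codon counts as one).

Frame 1: AUA GGC CUA UAG GGG UCU CGC UCC UAG AUG UGA AUG UGA — AUG at 28, stop UGA at 31 → 6 nt; AUG at 34, stop UGA at 37 → 6 nt.
Longest: frame 1, positions 28–33, 6 nt = 2 codons = 1 aa. → 2 codons.

2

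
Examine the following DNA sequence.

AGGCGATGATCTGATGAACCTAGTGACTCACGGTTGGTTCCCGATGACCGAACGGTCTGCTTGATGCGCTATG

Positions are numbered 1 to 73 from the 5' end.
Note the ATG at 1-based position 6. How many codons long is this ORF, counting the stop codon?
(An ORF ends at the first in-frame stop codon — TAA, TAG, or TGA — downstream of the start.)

Codons from position 6: ATG (6–8), ATC (9–11), TGA (12–14).
TGA is the first in-frame stop; that's 3 codons including the stop.

3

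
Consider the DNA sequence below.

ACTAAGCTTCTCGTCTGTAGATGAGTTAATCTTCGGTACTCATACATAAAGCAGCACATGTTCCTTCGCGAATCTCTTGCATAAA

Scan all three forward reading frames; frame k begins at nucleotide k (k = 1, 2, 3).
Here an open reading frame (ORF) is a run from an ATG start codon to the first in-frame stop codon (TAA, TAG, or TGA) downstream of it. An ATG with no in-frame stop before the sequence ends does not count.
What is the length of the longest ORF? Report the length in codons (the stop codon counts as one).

9

Frame 1: ACT AAG CTT CTC GTC TGT AGA TGA GTT AAT CTT CGG TAC TCA TAC ATA AAG CAG CAC ATG TTC CTT CGC GAA TCT CTT GCA TAA — ATG at 58, stop TAA at 82 → 27 nt.
Frame 2: CTA AGC TTC TCG TCT GTA GAT GAG TTA ATC TTC GGT ACT CAT ACA TAA AGC AGC ACA TGT TCC TTC GCG AAT CTC TTG CAT AAA — no ATG→stop ORF.
Frame 3: TAA GCT TCT CGT CTG TAG ATG AGT TAA TCT TCG GTA CTC ATA CAT AAA GCA GCA CAT GTT CCT TCG CGA ATC TCT TGC ATA — ATG at 21, stop TAA at 27 → 9 nt.
Longest: frame 1, positions 58–84, 27 nt = 9 codons = 8 aa. → 9 codons.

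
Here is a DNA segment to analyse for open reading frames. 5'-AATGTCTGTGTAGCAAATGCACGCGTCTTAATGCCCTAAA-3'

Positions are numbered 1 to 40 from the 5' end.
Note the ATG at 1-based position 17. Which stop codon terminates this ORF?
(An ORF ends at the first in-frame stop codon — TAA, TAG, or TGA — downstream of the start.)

TAA

Codons from position 17: ATG (17–19), CAC (20–22), GCG (23–25), TCT (26–28), TAA (29–31).
The first in-frame stop codon is TAA.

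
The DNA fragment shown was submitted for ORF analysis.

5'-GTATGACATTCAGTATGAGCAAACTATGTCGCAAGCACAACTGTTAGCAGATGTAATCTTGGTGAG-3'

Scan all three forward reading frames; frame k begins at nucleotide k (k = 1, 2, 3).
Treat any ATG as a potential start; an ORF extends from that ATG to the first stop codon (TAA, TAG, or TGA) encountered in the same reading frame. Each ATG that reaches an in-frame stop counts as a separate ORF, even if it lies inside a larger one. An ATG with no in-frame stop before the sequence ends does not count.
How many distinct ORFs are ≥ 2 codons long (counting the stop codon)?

Frame 1: GTA TGA CAT TCA GTA TGA GCA AAC TAT GTC GCA AGC ACA ACT GTT AGC AGA TGT AAT CTT GGT GAG — no ATG→stop ORF.
Frame 2: TAT GAC ATT CAG TAT GAG CAA ACT ATG TCG CAA GCA CAA CTG TTA GCA GAT GTA ATC TTG GTG — no ATG→stop ORF.
Frame 3: ATG ACA TTC AGT ATG AGC AAA CTA TGT CGC AAG CAC AAC TGT TAG CAG ATG TAA TCT TGG TGA — ATG at 3, stop TAG at 45 → 45 nt; ATG at 15, stop TAG at 45 → 33 nt; ATG at 51, stop TAA at 54 → 6 nt.
ORFs ≥ 2 codons: frame 3 3–47 (15 codons), frame 3 15–47 (11 codons), frame 3 51–56 (2 codons). Count = 3.

3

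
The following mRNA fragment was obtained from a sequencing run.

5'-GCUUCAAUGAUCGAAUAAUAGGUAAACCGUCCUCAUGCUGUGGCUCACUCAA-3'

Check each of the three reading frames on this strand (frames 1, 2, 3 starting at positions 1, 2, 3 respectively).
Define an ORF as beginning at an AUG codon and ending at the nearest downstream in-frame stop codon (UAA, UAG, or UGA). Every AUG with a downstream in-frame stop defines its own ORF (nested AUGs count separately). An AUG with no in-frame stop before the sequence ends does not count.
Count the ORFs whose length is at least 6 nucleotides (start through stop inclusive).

Frame 1: GCU UCA AUG AUC GAA UAA UAG GUA AAC CGU CCU CAU GCU GUG GCU CAC UCA — AUG at 7, stop UAA at 16 → 12 nt.
Frame 2: CUU CAA UGA UCG AAU AAU AGG UAA ACC GUC CUC AUG CUG UGG CUC ACU CAA — no AUG→stop ORF.
Frame 3: UUC AAU GAU CGA AUA AUA GGU AAA CCG UCC UCA UGC UGU GGC UCA CUC — no AUG→stop ORF.
ORFs ≥ 6 nucleotides: frame 1 7–18 (12 nucleotides). Count = 1.

1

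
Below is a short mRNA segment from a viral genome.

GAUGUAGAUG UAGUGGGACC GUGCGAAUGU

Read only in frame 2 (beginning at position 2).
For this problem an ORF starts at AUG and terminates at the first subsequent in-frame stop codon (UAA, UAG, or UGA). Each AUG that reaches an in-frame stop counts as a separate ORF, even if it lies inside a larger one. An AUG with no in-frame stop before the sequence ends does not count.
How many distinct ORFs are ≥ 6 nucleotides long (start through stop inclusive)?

2

Frame 2: AUG UAG AUG UAG UGG GAC CGU GCG AAU — AUG at 2, stop UAG at 5 → 6 nt; AUG at 8, stop UAG at 11 → 6 nt.
ORFs ≥ 6 nucleotides: frame 2 2–7 (6 nucleotides), frame 2 8–13 (6 nucleotides). Count = 2.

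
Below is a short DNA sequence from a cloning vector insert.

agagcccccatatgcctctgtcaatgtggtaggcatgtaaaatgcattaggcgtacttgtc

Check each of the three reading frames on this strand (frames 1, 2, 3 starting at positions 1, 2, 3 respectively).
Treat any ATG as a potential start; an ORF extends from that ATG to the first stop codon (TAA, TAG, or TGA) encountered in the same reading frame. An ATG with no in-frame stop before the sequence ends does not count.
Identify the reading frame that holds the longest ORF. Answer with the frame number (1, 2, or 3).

Frame 1: AGA GCC CCC ATA TGC CTC TGT CAA TGT GGT AGG CAT GTA AAA TGC ATT AGG CGT ACT TGT — no ATG→stop ORF.
Frame 2: GAG CCC CCA TAT GCC TCT GTC AAT GTG GTA GGC ATG TAA AAT GCA TTA GGC GTA CTT GTC — ATG at 35, stop TAA at 38 → 6 nt.
Frame 3: AGC CCC CAT ATG CCT CTG TCA ATG TGG TAG GCA TGT AAA ATG CAT TAG GCG TAC TTG — ATG at 12, stop TAG at 30 → 21 nt; ATG at 24, stop TAG at 30 → 9 nt; ATG at 42, stop TAG at 48 → 9 nt.
Longest ORF is 21 nt in frame 3 (positions 12–32).

3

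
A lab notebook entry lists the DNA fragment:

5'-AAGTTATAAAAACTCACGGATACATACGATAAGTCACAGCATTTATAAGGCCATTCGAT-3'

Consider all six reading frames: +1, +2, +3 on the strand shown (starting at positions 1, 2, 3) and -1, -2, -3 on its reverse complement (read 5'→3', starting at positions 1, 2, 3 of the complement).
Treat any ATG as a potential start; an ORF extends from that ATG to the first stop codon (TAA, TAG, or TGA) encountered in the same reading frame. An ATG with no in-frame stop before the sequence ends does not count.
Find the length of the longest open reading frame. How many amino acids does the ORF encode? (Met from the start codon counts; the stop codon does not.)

3

Reverse complement (5'→3'): ATCGAATGGCCTTATAAATGCTGTGACTTATCGTATGTATCCGTGAGTTTTTATAACTT
Frame +1: AAG TTA TAA AAA CTC ACG GAT ACA TAC GAT AAG TCA CAG CAT TTA TAA GGC CAT TCG — no ATG→stop ORF.
Frame +2: AGT TAT AAA AAC TCA CGG ATA CAT ACG ATA AGT CAC AGC ATT TAT AAG GCC ATT CGA — no ATG→stop ORF.
Frame +3: GTT ATA AAA ACT CAC GGA TAC ATA CGA TAA GTC ACA GCA TTT ATA AGG CCA TTC GAT — no ATG→stop ORF.
Frame -1: ATC GAA TGG CCT TAT AAA TGC TGT GAC TTA TCG TAT GTA TCC GTG AGT TTT TAT AAC — no ATG→stop ORF.
Frame -2: TCG AAT GGC CTT ATA AAT GCT GTG ACT TAT CGT ATG TAT CCG TGA GTT TTT ATA ACT — ATG at 35, stop TGA at 44 → 12 nt.
Frame -3: CGA ATG GCC TTA TAA ATG CTG TGA CTT ATC GTA TGT ATC CGT GAG TTT TTA TAA CTT — ATG at 6, stop TAA at 15 → 12 nt; ATG at 18, stop TGA at 24 → 9 nt.
Longest: frame -2, positions 35–46, 12 nt = 4 codons = 3 aa. → 3 amino acids.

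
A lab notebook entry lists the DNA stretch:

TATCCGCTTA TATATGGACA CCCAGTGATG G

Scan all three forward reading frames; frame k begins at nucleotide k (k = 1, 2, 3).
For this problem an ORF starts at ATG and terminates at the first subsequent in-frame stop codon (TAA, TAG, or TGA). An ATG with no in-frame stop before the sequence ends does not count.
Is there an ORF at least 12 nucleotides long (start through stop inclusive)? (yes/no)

yes

Frame 1: TAT CCG CTT ATA TAT GGA CAC CCA GTG ATG — no ATG→stop ORF.
Frame 2: ATC CGC TTA TAT ATG GAC ACC CAG TGA TGG — ATG at 14, stop TGA at 26 → 15 nt.
Frame 3: TCC GCT TAT ATA TGG ACA CCC AGT GAT — no ATG→stop ORF.
Frame 2 has an ORF of 15 nucleotides (positions 14–28) ≥ 12, so yes.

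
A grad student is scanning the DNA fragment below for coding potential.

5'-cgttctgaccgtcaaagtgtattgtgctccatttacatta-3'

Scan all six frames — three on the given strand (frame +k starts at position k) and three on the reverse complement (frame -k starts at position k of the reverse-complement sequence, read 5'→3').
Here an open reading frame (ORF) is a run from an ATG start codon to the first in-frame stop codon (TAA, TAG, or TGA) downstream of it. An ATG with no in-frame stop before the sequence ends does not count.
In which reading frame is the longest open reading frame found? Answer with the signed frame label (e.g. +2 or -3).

-3

Reverse complement (5'→3'): TAATGTAAATGGAGCACAATACACTTTGACGGTCAGAACG
Frame +1: CGT TCT GAC CGT CAA AGT GTA TTG TGC TCC ATT TAC ATT — no ATG→stop ORF.
Frame +2: GTT CTG ACC GTC AAA GTG TAT TGT GCT CCA TTT ACA TTA — no ATG→stop ORF.
Frame +3: TTC TGA CCG TCA AAG TGT ATT GTG CTC CAT TTA CAT — no ATG→stop ORF.
Frame -1: TAA TGT AAA TGG AGC ACA ATA CAC TTT GAC GGT CAG AAC — no ATG→stop ORF.
Frame -2: AAT GTA AAT GGA GCA CAA TAC ACT TTG ACG GTC AGA ACG — no ATG→stop ORF.
Frame -3: ATG TAA ATG GAG CAC AAT ACA CTT TGA CGG TCA GAA — ATG at 3, stop TAA at 6 → 6 nt; ATG at 9, stop TGA at 27 → 21 nt.
Longest ORF is 21 nt in frame -3 (positions 9–29).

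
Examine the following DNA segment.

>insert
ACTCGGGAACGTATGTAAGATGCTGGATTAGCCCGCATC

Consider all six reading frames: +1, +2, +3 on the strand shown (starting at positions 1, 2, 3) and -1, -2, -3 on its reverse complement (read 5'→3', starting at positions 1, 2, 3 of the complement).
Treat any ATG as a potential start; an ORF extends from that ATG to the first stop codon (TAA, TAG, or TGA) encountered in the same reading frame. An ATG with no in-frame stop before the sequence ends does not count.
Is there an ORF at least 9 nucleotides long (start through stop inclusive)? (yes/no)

yes

Reverse complement (5'→3'): GATGCGGGCTAATCCAGCATCTTACATACGTTCCCGAGT
Frame +1: ACT CGG GAA CGT ATG TAA GAT GCT GGA TTA GCC CGC ATC — ATG at 13, stop TAA at 16 → 6 nt.
Frame +2: CTC GGG AAC GTA TGT AAG ATG CTG GAT TAG CCC GCA — ATG at 20, stop TAG at 29 → 12 nt.
Frame +3: TCG GGA ACG TAT GTA AGA TGC TGG ATT AGC CCG CAT — no ATG→stop ORF.
Frame -1: GAT GCG GGC TAA TCC AGC ATC TTA CAT ACG TTC CCG AGT — no ATG→stop ORF.
Frame -2: ATG CGG GCT AAT CCA GCA TCT TAC ATA CGT TCC CGA — no ATG→stop ORF.
Frame -3: TGC GGG CTA ATC CAG CAT CTT ACA TAC GTT CCC GAG — no ATG→stop ORF.
Frame +2 has an ORF of 12 nucleotides (positions 20–31) ≥ 9, so yes.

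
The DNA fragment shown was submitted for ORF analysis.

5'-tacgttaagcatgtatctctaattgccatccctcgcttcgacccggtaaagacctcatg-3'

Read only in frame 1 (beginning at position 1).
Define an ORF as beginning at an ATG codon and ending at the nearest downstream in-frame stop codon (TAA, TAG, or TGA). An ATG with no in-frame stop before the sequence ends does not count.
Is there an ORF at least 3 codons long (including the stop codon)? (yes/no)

no

Frame 1: TAC GTT AAG CAT GTA TCT CTA ATT GCC ATC CCT CGC TTC GAC CCG GTA AAG ACC TCA — no ATG→stop ORF.
Largest ORF found is 0 codons < 3, so no.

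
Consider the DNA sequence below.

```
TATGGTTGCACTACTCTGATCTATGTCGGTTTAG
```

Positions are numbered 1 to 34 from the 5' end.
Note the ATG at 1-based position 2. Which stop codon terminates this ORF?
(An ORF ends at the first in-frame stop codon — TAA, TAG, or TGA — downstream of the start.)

TGA

Codons from position 2: ATG (2–4), GTT (5–7), GCA (8–10), CTA (11–13), CTC (14–16), TGA (17–19).
The first in-frame stop codon is TGA.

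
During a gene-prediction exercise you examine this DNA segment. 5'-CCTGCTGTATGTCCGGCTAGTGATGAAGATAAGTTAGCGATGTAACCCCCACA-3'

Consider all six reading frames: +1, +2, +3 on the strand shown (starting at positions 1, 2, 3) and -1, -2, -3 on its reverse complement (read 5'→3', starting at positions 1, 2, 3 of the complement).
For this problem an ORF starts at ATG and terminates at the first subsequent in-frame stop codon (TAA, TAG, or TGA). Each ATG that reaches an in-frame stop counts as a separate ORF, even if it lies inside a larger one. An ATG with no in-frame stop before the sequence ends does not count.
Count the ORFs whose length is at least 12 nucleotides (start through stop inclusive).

2

Reverse complement (5'→3'): TGTGGGGGTTACATCGCTAACTTATCTTCATCACTAGCCGGACATACAGCAGG
Frame +1: CCT GCT GTA TGT CCG GCT AGT GAT GAA GAT AAG TTA GCG ATG TAA CCC CCA — ATG at 40, stop TAA at 43 → 6 nt.
Frame +2: CTG CTG TAT GTC CGG CTA GTG ATG AAG ATA AGT TAG CGA TGT AAC CCC CAC — ATG at 23, stop TAG at 35 → 15 nt.
Frame +3: TGC TGT ATG TCC GGC TAG TGA TGA AGA TAA GTT AGC GAT GTA ACC CCC ACA — ATG at 9, stop TAG at 18 → 12 nt.
Frame -1: TGT GGG GGT TAC ATC GCT AAC TTA TCT TCA TCA CTA GCC GGA CAT ACA GCA — no ATG→stop ORF.
Frame -2: GTG GGG GTT ACA TCG CTA ACT TAT CTT CAT CAC TAG CCG GAC ATA CAG CAG — no ATG→stop ORF.
Frame -3: TGG GGG TTA CAT CGC TAA CTT ATC TTC ATC ACT AGC CGG ACA TAC AGC AGG — no ATG→stop ORF.
ORFs ≥ 12 nucleotides: frame +2 23–37 (15 nucleotides), frame +3 9–20 (12 nucleotides). Count = 2.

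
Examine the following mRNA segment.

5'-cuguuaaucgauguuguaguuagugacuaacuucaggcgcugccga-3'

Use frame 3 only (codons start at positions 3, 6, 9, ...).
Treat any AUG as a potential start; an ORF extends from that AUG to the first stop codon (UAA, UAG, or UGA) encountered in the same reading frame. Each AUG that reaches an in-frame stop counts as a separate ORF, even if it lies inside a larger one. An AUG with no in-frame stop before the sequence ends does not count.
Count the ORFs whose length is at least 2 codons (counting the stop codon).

0

Frame 3: GUU AAU CGA UGU UGU AGU UAG UGA CUA ACU UCA GGC GCU GCC — no AUG→stop ORF.
No ORF reaches 2 codons. Count = 0.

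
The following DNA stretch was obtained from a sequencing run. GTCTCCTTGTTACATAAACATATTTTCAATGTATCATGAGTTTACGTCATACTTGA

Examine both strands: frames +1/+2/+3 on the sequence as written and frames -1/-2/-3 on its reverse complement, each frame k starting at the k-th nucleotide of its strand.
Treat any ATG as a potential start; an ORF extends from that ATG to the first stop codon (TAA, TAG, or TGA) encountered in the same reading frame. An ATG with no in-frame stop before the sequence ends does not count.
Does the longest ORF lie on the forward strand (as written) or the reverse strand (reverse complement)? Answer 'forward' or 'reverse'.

Reverse complement (5'→3'): TCAAGTATGACGTAAACTCATGATACATTGAAAATATGTTTATGTAACAAGGAGAC
Frame +1: GTC TCC TTG TTA CAT AAA CAT ATT TTC AAT GTA TCA TGA GTT TAC GTC ATA CTT — no ATG→stop ORF.
Frame +2: TCT CCT TGT TAC ATA AAC ATA TTT TCA ATG TAT CAT GAG TTT ACG TCA TAC TTG — no ATG→stop ORF.
Frame +3: CTC CTT GTT ACA TAA ACA TAT TTT CAA TGT ATC ATG AGT TTA CGT CAT ACT TGA — ATG at 36, stop TGA at 54 → 21 nt.
Frame -1: TCA AGT ATG ACG TAA ACT CAT GAT ACA TTG AAA ATA TGT TTA TGT AAC AAG GAG — ATG at 7, stop TAA at 13 → 9 nt.
Frame -2: CAA GTA TGA CGT AAA CTC ATG ATA CAT TGA AAA TAT GTT TAT GTA ACA AGG AGA — ATG at 20, stop TGA at 29 → 12 nt.
Frame -3: AAG TAT GAC GTA AAC TCA TGA TAC ATT GAA AAT ATG TTT ATG TAA CAA GGA GAC — ATG at 36, stop TAA at 45 → 12 nt; ATG at 42, stop TAA at 45 → 6 nt.
Forward-strand max 21 nt; reverse-strand max 12 nt. The forward strand has the longer ORF.

forward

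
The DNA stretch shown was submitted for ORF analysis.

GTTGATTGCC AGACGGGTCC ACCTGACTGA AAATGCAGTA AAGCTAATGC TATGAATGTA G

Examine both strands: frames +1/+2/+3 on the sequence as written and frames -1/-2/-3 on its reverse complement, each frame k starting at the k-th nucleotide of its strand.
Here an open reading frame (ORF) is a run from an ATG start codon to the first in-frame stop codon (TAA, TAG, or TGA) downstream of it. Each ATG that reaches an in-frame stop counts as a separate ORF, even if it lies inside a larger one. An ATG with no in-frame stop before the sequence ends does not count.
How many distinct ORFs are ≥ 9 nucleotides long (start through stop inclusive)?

Reverse complement (5'→3'): CTACATTCATAGCATTAGCTTTACTGCATTTTCAGTCAGGTGGACCCGTCTGGCAATCAAC
Frame +1: GTT GAT TGC CAG ACG GGT CCA CCT GAC TGA AAA TGC AGT AAA GCT AAT GCT ATG AAT GTA — no ATG→stop ORF.
Frame +2: TTG ATT GCC AGA CGG GTC CAC CTG ACT GAA AAT GCA GTA AAG CTA ATG CTA TGA ATG TAG — ATG at 47, stop TGA at 53 → 9 nt; ATG at 56, stop TAG at 59 → 6 nt.
Frame +3: TGA TTG CCA GAC GGG TCC ACC TGA CTG AAA ATG CAG TAA AGC TAA TGC TAT GAA TGT — ATG at 33, stop TAA at 39 → 9 nt.
Frame -1: CTA CAT TCA TAG CAT TAG CTT TAC TGC ATT TTC AGT CAG GTG GAC CCG TCT GGC AAT CAA — no ATG→stop ORF.
Frame -2: TAC ATT CAT AGC ATT AGC TTT ACT GCA TTT TCA GTC AGG TGG ACC CGT CTG GCA ATC AAC — no ATG→stop ORF.
Frame -3: ACA TTC ATA GCA TTA GCT TTA CTG CAT TTT CAG TCA GGT GGA CCC GTC TGG CAA TCA — no ATG→stop ORF.
ORFs ≥ 9 nucleotides: frame +2 47–55 (9 nucleotides), frame +3 33–41 (9 nucleotides). Count = 2.

2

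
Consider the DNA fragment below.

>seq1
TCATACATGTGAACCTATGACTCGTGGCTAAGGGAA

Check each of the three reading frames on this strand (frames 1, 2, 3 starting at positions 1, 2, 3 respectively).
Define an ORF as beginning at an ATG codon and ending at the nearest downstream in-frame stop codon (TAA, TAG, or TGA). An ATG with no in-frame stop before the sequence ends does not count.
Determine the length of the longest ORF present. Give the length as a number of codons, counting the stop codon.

5

Frame 1: TCA TAC ATG TGA ACC TAT GAC TCG TGG CTA AGG GAA — ATG at 7, stop TGA at 10 → 6 nt.
Frame 2: CAT ACA TGT GAA CCT ATG ACT CGT GGC TAA GGG — ATG at 17, stop TAA at 29 → 15 nt.
Frame 3: ATA CAT GTG AAC CTA TGA CTC GTG GCT AAG GGA — no ATG→stop ORF.
Longest: frame 2, positions 17–31, 15 nt = 5 codons = 4 aa. → 5 codons.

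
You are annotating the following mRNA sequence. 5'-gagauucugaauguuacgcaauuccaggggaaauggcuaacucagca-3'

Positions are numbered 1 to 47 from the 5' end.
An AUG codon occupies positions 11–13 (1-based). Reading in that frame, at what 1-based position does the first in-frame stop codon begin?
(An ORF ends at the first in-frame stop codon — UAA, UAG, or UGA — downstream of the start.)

38

Codons from position 11: AUG (11–13), UUA (14–16), CGC (17–19), AAU (20–22), UCC (23–25), AGG (26–28), GGA (29–31), AAU (32–34), GGC (35–37), UAA (38–40).
UAA is a stop codon; it begins at position 38.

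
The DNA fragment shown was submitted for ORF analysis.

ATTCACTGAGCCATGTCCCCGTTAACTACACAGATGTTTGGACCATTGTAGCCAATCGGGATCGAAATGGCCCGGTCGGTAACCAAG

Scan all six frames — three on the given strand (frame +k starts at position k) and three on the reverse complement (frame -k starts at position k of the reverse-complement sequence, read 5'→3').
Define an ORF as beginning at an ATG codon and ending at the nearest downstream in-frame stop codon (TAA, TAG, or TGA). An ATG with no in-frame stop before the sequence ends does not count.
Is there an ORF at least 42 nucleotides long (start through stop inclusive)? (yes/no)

no

Reverse complement (5'→3'): CTTGGTTACCGACCGGGCCATTTCGATCCCGATTGGCTACAATGGTCCAAACATCTGTGTAGTTAACGGGGACATGGCTCAGTGAAT
Frame +1: ATT CAC TGA GCC ATG TCC CCG TTA ACT ACA CAG ATG TTT GGA CCA TTG TAG CCA ATC GGG ATC GAA ATG GCC CGG TCG GTA ACC AAG — ATG at 13, stop TAG at 49 → 39 nt; ATG at 34, stop TAG at 49 → 18 nt.
Frame +2: TTC ACT GAG CCA TGT CCC CGT TAA CTA CAC AGA TGT TTG GAC CAT TGT AGC CAA TCG GGA TCG AAA TGG CCC GGT CGG TAA CCA — no ATG→stop ORF.
Frame +3: TCA CTG AGC CAT GTC CCC GTT AAC TAC ACA GAT GTT TGG ACC ATT GTA GCC AAT CGG GAT CGA AAT GGC CCG GTC GGT AAC CAA — no ATG→stop ORF.
Frame -1: CTT GGT TAC CGA CCG GGC CAT TTC GAT CCC GAT TGG CTA CAA TGG TCC AAA CAT CTG TGT AGT TAA CGG GGA CAT GGC TCA GTG AAT — no ATG→stop ORF.
Frame -2: TTG GTT ACC GAC CGG GCC ATT TCG ATC CCG ATT GGC TAC AAT GGT CCA AAC ATC TGT GTA GTT AAC GGG GAC ATG GCT CAG TGA — ATG at 74, stop TGA at 83 → 12 nt.
Frame -3: TGG TTA CCG ACC GGG CCA TTT CGA TCC CGA TTG GCT ACA ATG GTC CAA ACA TCT GTG TAG TTA ACG GGG ACA TGG CTC AGT GAA — ATG at 42, stop TAG at 60 → 21 nt.
Largest ORF found is 39 nucleotides < 42, so no.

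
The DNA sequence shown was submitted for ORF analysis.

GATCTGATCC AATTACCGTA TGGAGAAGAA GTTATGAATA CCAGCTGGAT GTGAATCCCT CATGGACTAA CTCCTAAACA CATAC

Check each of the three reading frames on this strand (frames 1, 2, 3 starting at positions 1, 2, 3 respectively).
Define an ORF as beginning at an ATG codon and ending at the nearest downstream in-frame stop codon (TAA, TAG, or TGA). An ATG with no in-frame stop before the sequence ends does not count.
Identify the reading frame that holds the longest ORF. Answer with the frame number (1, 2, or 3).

Frame 1: GAT CTG ATC CAA TTA CCG TAT GGA GAA GAA GTT ATG AAT ACC AGC TGG ATG TGA ATC CCT CAT GGA CTA ACT CCT AAA CAC ATA — ATG at 34, stop TGA at 52 → 21 nt; ATG at 49, stop TGA at 52 → 6 nt.
Frame 2: ATC TGA TCC AAT TAC CGT ATG GAG AAG AAG TTA TGA ATA CCA GCT GGA TGT GAA TCC CTC ATG GAC TAA CTC CTA AAC ACA TAC — ATG at 20, stop TGA at 35 → 18 nt; ATG at 62, stop TAA at 68 → 9 nt.
Frame 3: TCT GAT CCA ATT ACC GTA TGG AGA AGA AGT TAT GAA TAC CAG CTG GAT GTG AAT CCC TCA TGG ACT AAC TCC TAA ACA CAT — no ATG→stop ORF.
Longest ORF is 21 nt in frame 1 (positions 34–54).

1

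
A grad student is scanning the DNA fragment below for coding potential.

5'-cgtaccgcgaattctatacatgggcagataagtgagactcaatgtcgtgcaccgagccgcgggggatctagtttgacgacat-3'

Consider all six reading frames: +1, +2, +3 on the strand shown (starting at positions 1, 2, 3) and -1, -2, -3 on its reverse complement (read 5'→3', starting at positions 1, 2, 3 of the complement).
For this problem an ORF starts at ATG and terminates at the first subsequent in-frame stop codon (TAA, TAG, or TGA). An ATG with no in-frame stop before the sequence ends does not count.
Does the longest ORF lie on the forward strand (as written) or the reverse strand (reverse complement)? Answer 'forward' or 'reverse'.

Reverse complement (5'→3'): ATGTCGTCAAACTAGATCCCCCGCGGCTCGGTGCACGACATTGAGTCTCACTTATCTGCCCATGTATAGAATTCGCGGTACG
Frame +1: CGT ACC GCG AAT TCT ATA CAT GGG CAG ATA AGT GAG ACT CAA TGT CGT GCA CCG AGC CGC GGG GGA TCT AGT TTG ACG ACA — no ATG→stop ORF.
Frame +2: GTA CCG CGA ATT CTA TAC ATG GGC AGA TAA GTG AGA CTC AAT GTC GTG CAC CGA GCC GCG GGG GAT CTA GTT TGA CGA CAT — ATG at 20, stop TAA at 29 → 12 nt.
Frame +3: TAC CGC GAA TTC TAT ACA TGG GCA GAT AAG TGA GAC TCA ATG TCG TGC ACC GAG CCG CGG GGG ATC TAG TTT GAC GAC — ATG at 42, stop TAG at 69 → 30 nt.
Frame -1: ATG TCG TCA AAC TAG ATC CCC CGC GGC TCG GTG CAC GAC ATT GAG TCT CAC TTA TCT GCC CAT GTA TAG AAT TCG CGG TAC — ATG at 1, stop TAG at 13 → 15 nt.
Frame -2: TGT CGT CAA ACT AGA TCC CCC GCG GCT CGG TGC ACG ACA TTG AGT CTC ACT TAT CTG CCC ATG TAT AGA ATT CGC GGT ACG — no ATG→stop ORF.
Frame -3: GTC GTC AAA CTA GAT CCC CCG CGG CTC GGT GCA CGA CAT TGA GTC TCA CTT ATC TGC CCA TGT ATA GAA TTC GCG GTA — no ATG→stop ORF.
Forward-strand max 30 nt; reverse-strand max 15 nt. The forward strand has the longer ORF.

forward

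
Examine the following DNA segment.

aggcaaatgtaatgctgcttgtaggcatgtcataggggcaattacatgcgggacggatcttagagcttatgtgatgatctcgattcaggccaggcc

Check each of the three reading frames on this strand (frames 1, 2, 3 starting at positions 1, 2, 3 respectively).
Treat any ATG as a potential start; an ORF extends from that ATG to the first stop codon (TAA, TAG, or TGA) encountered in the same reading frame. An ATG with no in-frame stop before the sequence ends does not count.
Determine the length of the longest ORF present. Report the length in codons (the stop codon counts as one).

Frame 1: AGG CAA ATG TAA TGC TGC TTG TAG GCA TGT CAT AGG GGC AAT TAC ATG CGG GAC GGA TCT TAG AGC TTA TGT GAT GAT CTC GAT TCA GGC CAG GCC — ATG at 7, stop TAA at 10 → 6 nt; ATG at 46, stop TAG at 61 → 18 nt.
Frame 2: GGC AAA TGT AAT GCT GCT TGT AGG CAT GTC ATA GGG GCA ATT ACA TGC GGG ACG GAT CTT AGA GCT TAT GTG ATG ATC TCG ATT CAG GCC AGG — no ATG→stop ORF.
Frame 3: GCA AAT GTA ATG CTG CTT GTA GGC ATG TCA TAG GGG CAA TTA CAT GCG GGA CGG ATC TTA GAG CTT ATG TGA TGA TCT CGA TTC AGG CCA GGC — ATG at 12, stop TAG at 33 → 24 nt; ATG at 27, stop TAG at 33 → 9 nt; ATG at 69, stop TGA at 72 → 6 nt.
Longest: frame 3, positions 12–35, 24 nt = 8 codons = 7 aa. → 8 codons.

8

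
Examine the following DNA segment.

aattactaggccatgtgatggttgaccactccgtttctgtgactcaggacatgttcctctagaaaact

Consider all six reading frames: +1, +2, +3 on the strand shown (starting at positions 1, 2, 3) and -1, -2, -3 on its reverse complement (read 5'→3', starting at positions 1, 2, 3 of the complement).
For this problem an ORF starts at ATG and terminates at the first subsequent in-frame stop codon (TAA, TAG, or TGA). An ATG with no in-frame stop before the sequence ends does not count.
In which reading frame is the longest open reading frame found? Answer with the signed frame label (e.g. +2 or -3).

Reverse complement (5'→3'): AGTTTTCTAGAGGAACATGTCCTGAGTCACAGAAACGGAGTGGTCAACCATCACATGGCCTAGTAATT
Frame +1: AAT TAC TAG GCC ATG TGA TGG TTG ACC ACT CCG TTT CTG TGA CTC AGG ACA TGT TCC TCT AGA AAA — ATG at 13, stop TGA at 16 → 6 nt.
Frame +2: ATT ACT AGG CCA TGT GAT GGT TGA CCA CTC CGT TTC TGT GAC TCA GGA CAT GTT CCT CTA GAA AAC — no ATG→stop ORF.
Frame +3: TTA CTA GGC CAT GTG ATG GTT GAC CAC TCC GTT TCT GTG ACT CAG GAC ATG TTC CTC TAG AAA ACT — ATG at 18, stop TAG at 60 → 45 nt; ATG at 51, stop TAG at 60 → 12 nt.
Frame -1: AGT TTT CTA GAG GAA CAT GTC CTG AGT CAC AGA AAC GGA GTG GTC AAC CAT CAC ATG GCC TAG TAA — ATG at 55, stop TAG at 61 → 9 nt.
Frame -2: GTT TTC TAG AGG AAC ATG TCC TGA GTC ACA GAA ACG GAG TGG TCA ACC ATC ACA TGG CCT AGT AAT — ATG at 17, stop TGA at 23 → 9 nt.
Frame -3: TTT TCT AGA GGA ACA TGT CCT GAG TCA CAG AAA CGG AGT GGT CAA CCA TCA CAT GGC CTA GTA ATT — no ATG→stop ORF.
Longest ORF is 45 nt in frame +3 (positions 18–62).

+3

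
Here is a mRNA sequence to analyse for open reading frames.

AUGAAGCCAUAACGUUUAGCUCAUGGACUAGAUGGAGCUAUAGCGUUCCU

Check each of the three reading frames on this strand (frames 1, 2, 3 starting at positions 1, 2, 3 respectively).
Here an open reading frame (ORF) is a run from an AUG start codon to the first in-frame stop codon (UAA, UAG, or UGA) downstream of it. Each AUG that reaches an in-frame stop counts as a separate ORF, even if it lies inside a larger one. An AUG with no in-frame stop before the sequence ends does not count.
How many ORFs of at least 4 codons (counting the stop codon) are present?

Frame 1: AUG AAG CCA UAA CGU UUA GCU CAU GGA CUA GAU GGA GCU AUA GCG UUC — AUG at 1, stop UAA at 10 → 12 nt.
Frame 2: UGA AGC CAU AAC GUU UAG CUC AUG GAC UAG AUG GAG CUA UAG CGU UCC — AUG at 23, stop UAG at 29 → 9 nt; AUG at 32, stop UAG at 41 → 12 nt.
Frame 3: GAA GCC AUA ACG UUU AGC UCA UGG ACU AGA UGG AGC UAU AGC GUU CCU — no AUG→stop ORF.
ORFs ≥ 4 codons: frame 1 1–12 (4 codons), frame 2 32–43 (4 codons). Count = 2.

2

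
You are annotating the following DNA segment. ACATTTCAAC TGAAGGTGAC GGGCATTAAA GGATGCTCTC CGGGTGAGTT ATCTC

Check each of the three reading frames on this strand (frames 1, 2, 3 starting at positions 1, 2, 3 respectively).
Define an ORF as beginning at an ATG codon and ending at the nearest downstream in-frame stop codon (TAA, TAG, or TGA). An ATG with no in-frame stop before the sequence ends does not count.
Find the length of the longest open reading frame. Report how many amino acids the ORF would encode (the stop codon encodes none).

4

Frame 1: ACA TTT CAA CTG AAG GTG ACG GGC ATT AAA GGA TGC TCT CCG GGT GAG TTA TCT — no ATG→stop ORF.
Frame 2: CAT TTC AAC TGA AGG TGA CGG GCA TTA AAG GAT GCT CTC CGG GTG AGT TAT CTC — no ATG→stop ORF.
Frame 3: ATT TCA ACT GAA GGT GAC GGG CAT TAA AGG ATG CTC TCC GGG TGA GTT ATC — ATG at 33, stop TGA at 45 → 15 nt.
Longest: frame 3, positions 33–47, 15 nt = 5 codons = 4 aa. → 4 amino acids.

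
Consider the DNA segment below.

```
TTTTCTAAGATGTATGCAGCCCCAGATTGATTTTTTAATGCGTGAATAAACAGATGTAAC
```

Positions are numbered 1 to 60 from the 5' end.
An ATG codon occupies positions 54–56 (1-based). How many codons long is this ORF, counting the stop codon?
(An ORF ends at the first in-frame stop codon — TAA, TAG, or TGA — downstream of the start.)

Codons from position 54: ATG (54–56), TAA (57–59).
TAA is the first in-frame stop; that's 2 codons including the stop.

2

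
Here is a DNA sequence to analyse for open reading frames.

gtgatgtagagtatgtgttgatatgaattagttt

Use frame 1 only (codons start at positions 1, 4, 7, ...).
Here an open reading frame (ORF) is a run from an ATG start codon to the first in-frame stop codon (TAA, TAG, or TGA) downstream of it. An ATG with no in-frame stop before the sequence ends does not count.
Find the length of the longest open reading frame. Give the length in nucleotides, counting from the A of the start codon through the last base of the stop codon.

Frame 1: GTG ATG TAG AGT ATG TGT TGA TAT GAA TTA GTT — ATG at 4, stop TAG at 7 → 6 nt; ATG at 13, stop TGA at 19 → 9 nt.
Longest: frame 1, positions 13–21, 9 nt = 3 codons = 2 aa. → 9 nucleotides.

9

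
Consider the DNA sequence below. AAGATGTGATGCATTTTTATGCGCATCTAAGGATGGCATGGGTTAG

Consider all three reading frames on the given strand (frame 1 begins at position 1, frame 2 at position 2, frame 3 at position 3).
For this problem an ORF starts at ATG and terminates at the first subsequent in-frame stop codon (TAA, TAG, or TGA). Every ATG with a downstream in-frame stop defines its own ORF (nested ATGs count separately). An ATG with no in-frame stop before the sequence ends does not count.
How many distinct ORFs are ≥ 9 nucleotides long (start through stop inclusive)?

Frame 1: AAG ATG TGA TGC ATT TTT ATG CGC ATC TAA GGA TGG CAT GGG TTA — ATG at 4, stop TGA at 7 → 6 nt; ATG at 19, stop TAA at 28 → 12 nt.
Frame 2: AGA TGT GAT GCA TTT TTA TGC GCA TCT AAG GAT GGC ATG GGT TAG — ATG at 38, stop TAG at 44 → 9 nt.
Frame 3: GAT GTG ATG CAT TTT TAT GCG CAT CTA AGG ATG GCA TGG GTT — no ATG→stop ORF.
ORFs ≥ 9 nucleotides: frame 1 19–30 (12 nucleotides), frame 2 38–46 (9 nucleotides). Count = 2.

2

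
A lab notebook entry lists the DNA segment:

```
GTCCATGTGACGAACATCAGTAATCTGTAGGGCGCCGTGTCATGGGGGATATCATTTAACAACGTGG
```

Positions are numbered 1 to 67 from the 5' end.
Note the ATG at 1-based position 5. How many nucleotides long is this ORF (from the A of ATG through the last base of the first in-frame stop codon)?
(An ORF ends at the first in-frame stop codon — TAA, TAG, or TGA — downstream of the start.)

Codons from position 5: ATG (5–7), TGA (8–10).
TGA is the first in-frame stop; ORF spans 5–10, 6 nucleotides.

6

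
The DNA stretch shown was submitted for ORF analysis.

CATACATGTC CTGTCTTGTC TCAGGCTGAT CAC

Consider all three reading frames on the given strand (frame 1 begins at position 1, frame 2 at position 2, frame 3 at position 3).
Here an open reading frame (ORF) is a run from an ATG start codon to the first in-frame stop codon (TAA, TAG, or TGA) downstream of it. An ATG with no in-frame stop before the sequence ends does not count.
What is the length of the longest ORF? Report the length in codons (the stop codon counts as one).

Frame 1: CAT ACA TGT CCT GTC TTG TCT CAG GCT GAT CAC — no ATG→stop ORF.
Frame 2: ATA CAT GTC CTG TCT TGT CTC AGG CTG ATC — no ATG→stop ORF.
Frame 3: TAC ATG TCC TGT CTT GTC TCA GGC TGA TCA — ATG at 6, stop TGA at 27 → 24 nt.
Longest: frame 3, positions 6–29, 24 nt = 8 codons = 7 aa. → 8 codons.

8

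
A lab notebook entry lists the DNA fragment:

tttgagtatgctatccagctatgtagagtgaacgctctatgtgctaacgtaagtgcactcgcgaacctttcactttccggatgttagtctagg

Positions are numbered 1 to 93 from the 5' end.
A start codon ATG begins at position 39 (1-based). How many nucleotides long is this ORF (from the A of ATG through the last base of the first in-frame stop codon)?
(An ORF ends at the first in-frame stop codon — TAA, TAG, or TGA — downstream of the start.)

9

Codons from position 39: ATG (39–41), TGC (42–44), TAA (45–47).
TAA is the first in-frame stop; ORF spans 39–47, 9 nucleotides.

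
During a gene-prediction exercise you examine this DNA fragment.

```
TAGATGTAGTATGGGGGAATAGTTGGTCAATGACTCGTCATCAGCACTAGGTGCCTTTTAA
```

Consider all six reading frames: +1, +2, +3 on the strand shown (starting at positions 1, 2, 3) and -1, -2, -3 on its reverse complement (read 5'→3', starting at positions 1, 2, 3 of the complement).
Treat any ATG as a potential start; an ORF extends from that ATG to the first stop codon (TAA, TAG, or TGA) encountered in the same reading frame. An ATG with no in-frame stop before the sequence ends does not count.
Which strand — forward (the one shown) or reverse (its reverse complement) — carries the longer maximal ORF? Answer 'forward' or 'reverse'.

forward

Reverse complement (5'→3'): TTAAAAGGCACCTAGTGCTGATGACGAGTCATTGACCAACTATTCCCCCATACTACATCTA
Frame +1: TAG ATG TAG TAT GGG GGA ATA GTT GGT CAA TGA CTC GTC ATC AGC ACT AGG TGC CTT TTA — ATG at 4, stop TAG at 7 → 6 nt.
Frame +2: AGA TGT AGT ATG GGG GAA TAG TTG GTC AAT GAC TCG TCA TCA GCA CTA GGT GCC TTT TAA — ATG at 11, stop TAG at 20 → 12 nt.
Frame +3: GAT GTA GTA TGG GGG AAT AGT TGG TCA ATG ACT CGT CAT CAG CAC TAG GTG CCT TTT — ATG at 30, stop TAG at 48 → 21 nt.
Frame -1: TTA AAA GGC ACC TAG TGC TGA TGA CGA GTC ATT GAC CAA CTA TTC CCC CAT ACT ACA TCT — no ATG→stop ORF.
Frame -2: TAA AAG GCA CCT AGT GCT GAT GAC GAG TCA TTG ACC AAC TAT TCC CCC ATA CTA CAT CTA — no ATG→stop ORF.
Frame -3: AAA AGG CAC CTA GTG CTG ATG ACG AGT CAT TGA CCA ACT ATT CCC CCA TAC TAC ATC — ATG at 21, stop TGA at 33 → 15 nt.
Forward-strand max 21 nt; reverse-strand max 15 nt. The forward strand has the longer ORF.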